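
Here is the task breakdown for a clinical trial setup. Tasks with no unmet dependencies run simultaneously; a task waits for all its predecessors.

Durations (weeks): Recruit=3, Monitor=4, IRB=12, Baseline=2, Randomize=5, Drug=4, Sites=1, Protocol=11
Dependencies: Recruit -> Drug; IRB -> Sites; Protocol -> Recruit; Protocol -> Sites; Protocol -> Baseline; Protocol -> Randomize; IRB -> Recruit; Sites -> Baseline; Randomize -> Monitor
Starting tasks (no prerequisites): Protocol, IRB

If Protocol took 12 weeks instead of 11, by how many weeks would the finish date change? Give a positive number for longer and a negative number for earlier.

1

The binding path is Protocol→Randomize→Monitor = 11+5+4 = 20; finish at 20 weeks.
Protocol lies on that path, so at 12 weeks the path becomes 21 weeks.
No other chain overtakes it, so the finish is 21 weeks.
Change in finish: 21 − 20 = +1 weeks.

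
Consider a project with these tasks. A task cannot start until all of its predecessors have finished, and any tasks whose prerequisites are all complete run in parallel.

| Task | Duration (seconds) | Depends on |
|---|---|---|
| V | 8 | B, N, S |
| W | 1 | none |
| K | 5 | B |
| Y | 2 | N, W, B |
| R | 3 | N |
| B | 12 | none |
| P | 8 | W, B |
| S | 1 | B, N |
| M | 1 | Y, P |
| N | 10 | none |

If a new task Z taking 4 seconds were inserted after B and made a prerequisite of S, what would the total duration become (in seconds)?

Originally the project takes 21 seconds.
With Z inserted, S now waits for max(B, N, Z).
New critical path: B→Z→S→V = 12+4+1+8 = 25 ⇒ 25 seconds.

25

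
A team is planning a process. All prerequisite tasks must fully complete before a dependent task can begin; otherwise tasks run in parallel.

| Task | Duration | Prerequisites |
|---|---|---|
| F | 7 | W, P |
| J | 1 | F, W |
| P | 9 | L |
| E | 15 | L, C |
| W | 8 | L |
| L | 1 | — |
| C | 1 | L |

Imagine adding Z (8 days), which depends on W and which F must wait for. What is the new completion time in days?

Originally the schedule takes 18 days.
With Z inserted, F now waits for max(W, P, Z).
New critical path: L→W→Z→F→J = 1+8+8+7+1 = 25 ⇒ 25 days.

25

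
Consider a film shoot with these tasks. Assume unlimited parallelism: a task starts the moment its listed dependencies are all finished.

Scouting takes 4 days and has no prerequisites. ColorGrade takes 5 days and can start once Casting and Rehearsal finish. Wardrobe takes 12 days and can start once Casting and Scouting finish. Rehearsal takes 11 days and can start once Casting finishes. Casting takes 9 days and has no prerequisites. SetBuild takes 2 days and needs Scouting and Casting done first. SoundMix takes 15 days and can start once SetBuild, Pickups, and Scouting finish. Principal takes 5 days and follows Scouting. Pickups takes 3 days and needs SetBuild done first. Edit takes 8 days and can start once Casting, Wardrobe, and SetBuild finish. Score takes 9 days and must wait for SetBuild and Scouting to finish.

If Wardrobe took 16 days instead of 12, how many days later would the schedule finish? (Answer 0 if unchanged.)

Actual critical path: Casting→Wardrobe→Edit = 9+12+8 = 29 ⇒ 29 days.
Wardrobe is on the critical path; changing it to 16 makes that path 33 days.
That remains the longest chain; total 33 days.
Change in finish: 33 − 29 = +4 days.

4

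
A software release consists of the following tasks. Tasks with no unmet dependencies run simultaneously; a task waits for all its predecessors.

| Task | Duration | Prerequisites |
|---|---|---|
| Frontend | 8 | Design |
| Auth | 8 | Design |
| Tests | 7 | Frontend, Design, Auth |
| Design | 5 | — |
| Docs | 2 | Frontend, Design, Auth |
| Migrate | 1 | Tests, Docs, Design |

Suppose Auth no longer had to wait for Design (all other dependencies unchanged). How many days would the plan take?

With the dependency in place, Design→Frontend→Tests→Migrate = 5+8+7+1 = 21 sets the finish at 21 days.
Without Design→Auth, Auth's earliest start moves from 5 to 0.
The longest chain is now Design→Frontend→Tests→Migrate = 5+8+7+1 = 21, so the plan takes 21 days.

21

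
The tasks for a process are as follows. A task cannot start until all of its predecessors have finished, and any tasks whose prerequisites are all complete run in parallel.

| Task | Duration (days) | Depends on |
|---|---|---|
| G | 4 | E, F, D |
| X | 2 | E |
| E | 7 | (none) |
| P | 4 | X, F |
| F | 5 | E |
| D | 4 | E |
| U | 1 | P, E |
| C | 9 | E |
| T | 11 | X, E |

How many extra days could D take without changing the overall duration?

5

E→X→T = 7+2+11 = 20 sets the makespan at 20 days.
The longest chain containing D totals 15 days.
Slack of D = 12 − 7 = 5 days.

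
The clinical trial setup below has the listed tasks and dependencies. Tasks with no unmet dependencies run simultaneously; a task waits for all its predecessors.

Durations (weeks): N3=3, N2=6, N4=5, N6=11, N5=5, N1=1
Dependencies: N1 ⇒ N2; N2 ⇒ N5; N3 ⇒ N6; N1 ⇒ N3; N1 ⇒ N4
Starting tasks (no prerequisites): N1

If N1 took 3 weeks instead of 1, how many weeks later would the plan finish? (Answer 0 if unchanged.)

2

Critical path before the change: N1→N3→N6 = 1+3+11 = 15 giving 15 weeks.
N1 is on the critical path; changing it to 3 makes that path 17 weeks.
That remains the longest chain; total 17 weeks.
Change in finish: 17 − 15 = +2 weeks.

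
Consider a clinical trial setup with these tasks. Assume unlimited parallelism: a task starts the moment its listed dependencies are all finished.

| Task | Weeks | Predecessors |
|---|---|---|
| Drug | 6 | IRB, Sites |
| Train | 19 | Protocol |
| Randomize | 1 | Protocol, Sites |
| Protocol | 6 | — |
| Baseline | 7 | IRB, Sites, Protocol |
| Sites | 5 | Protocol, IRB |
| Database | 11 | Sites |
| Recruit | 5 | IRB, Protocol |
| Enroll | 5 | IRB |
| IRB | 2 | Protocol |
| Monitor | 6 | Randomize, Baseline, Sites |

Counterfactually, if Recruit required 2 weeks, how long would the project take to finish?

26

Baseline: Protocol→IRB→Sites→Baseline→Monitor = 6+2+5+7+6 = 26 → 26 weeks.
Recruit is off the critical path — its longest chain is 13 weeks, giving 13 of slack.
That remains the longest chain; total 26 weeks.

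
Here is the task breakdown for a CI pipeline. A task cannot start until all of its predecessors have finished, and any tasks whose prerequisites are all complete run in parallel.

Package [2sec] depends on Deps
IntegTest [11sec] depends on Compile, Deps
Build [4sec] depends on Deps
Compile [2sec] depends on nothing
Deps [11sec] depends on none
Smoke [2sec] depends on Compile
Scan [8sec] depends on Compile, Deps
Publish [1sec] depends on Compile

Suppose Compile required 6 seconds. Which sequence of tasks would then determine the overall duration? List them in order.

The binding path is Deps→IntegTest = 11+11 = 22; finish at 22 seconds.
Compile has 9 seconds of float (longest path through it is 13).
That remains the longest chain; total 22 seconds.

Deps, IntegTest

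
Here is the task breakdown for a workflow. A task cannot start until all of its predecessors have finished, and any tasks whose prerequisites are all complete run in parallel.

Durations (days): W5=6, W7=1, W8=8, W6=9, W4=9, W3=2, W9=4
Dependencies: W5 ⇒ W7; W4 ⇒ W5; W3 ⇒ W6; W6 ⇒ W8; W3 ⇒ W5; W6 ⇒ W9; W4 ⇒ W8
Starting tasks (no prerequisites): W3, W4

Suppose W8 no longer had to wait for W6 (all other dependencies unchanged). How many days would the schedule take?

Original critical path: W3→W6→W8 = 2+9+8 = 19 ⇒ 19 days.
Without W6→W8, W8's earliest start moves from 11 to 9.
New critical path: W4→W8 = 9+8 = 17 ⇒ 17 days.

17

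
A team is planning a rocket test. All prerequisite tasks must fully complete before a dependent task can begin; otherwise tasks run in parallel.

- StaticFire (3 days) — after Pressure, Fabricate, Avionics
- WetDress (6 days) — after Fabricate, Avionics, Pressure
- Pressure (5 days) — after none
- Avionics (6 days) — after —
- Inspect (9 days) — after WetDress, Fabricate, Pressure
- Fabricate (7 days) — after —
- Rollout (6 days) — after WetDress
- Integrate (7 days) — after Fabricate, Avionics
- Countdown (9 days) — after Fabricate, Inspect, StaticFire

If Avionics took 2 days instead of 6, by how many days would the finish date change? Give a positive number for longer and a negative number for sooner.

As given, the longest chain is Fabricate→WetDress→Inspect→Countdown = 7+6+9+9 = 31, so the finish is 31 days.
The longest path through Avionics is only 30 days, so Avionics has float 1.
That remains the longest chain; total 31 days.
Change in finish: 31 − 31 = +0 days.

0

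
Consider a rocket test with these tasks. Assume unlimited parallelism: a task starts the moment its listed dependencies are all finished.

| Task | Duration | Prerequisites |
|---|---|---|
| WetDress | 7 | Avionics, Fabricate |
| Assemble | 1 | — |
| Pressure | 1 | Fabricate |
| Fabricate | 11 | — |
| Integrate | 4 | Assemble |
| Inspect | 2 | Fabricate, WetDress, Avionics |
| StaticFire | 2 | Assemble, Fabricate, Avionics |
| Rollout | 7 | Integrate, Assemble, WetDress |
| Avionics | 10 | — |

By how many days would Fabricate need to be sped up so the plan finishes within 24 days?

Current finish: 25 days; target: 24.
Fabricate is on every critical path, so each day cut from Fabricate cuts the finish by one (this holds down to a finish of 24).
Need 25 − 24 = 1 day off Fabricate → Fabricate becomes 10 days, finish becomes 24.

1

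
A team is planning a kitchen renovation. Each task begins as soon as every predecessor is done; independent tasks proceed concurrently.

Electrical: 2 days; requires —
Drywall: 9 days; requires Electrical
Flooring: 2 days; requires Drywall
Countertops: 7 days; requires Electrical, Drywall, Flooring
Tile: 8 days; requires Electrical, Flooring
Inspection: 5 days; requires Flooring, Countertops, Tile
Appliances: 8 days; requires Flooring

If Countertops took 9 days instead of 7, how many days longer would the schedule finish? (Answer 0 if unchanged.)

As given, the longest chain is Electrical→Drywall→Flooring→Tile→Inspection = 2+9+2+8+5 = 26, so the finish is 26 days.
The longest path through Countertops is only 25 days, so Countertops has float 1.
The binding chain switches to Electrical→Drywall→Flooring→Countertops→Inspection = 2+9+2+9+5 = 27; finish 27 days.
Change in finish: 27 − 26 = +1 days.

1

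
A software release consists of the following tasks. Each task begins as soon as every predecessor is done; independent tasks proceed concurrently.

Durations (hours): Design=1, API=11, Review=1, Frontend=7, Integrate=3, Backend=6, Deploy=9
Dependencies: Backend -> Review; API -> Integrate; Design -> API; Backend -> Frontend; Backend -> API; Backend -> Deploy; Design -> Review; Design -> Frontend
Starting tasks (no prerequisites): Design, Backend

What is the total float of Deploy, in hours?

5

Backend→API→Integrate = 6+11+3 = 20 sets the makespan at 20 hours.
Longest path through Deploy: 15 hours (earliest finish 15, latest finish 20).
So Deploy can slip 20 − 15 = 5 hours.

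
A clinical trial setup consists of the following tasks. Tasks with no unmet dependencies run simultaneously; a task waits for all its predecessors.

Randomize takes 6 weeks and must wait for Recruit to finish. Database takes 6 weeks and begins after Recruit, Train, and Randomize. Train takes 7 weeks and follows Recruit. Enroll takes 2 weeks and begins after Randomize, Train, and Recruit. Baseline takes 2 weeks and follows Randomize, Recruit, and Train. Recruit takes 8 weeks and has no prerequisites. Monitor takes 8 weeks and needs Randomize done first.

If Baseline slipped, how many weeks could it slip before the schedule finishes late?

5

Critical path: Recruit→Randomize→Monitor = 8+6+8 = 22, so the finish is 22 weeks.
The longest chain containing Baseline totals 17 weeks.
Float = 22 − 17 = 5.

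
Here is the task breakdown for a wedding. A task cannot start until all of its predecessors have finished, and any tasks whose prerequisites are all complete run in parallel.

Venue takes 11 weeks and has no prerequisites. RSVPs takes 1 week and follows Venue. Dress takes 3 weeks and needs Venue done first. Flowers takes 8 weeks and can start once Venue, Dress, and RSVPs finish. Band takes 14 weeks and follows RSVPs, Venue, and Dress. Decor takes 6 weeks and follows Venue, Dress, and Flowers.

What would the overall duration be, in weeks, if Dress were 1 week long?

26

Baseline: Venue→Dress→Flowers→Decor = 11+3+8+6 = 28 → 28 weeks.
Since Dress is critical, the -2 change carries straight to that chain (now 26 weeks).
The binding chain switches to Venue→RSVPs→Flowers→Decor = 11+1+8+6 = 26; finish 26 weeks.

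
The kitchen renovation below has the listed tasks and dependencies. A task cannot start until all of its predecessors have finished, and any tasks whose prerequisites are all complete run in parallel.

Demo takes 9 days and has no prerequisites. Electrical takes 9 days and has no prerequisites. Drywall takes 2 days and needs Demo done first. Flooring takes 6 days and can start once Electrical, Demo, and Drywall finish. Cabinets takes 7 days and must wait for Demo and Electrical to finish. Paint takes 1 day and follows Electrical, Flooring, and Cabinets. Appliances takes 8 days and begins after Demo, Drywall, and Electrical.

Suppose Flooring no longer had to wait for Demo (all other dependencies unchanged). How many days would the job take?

Original critical path: Demo→Drywall→Appliances = 9+2+8 = 19 ⇒ 19 days.
Dropping Demo→Flooring doesn't change Flooring's earliest start (11); another predecessor still binds.
The longest chain is now Demo→Drywall→Appliances = 9+2+8 = 19, so the job takes 19 days.

19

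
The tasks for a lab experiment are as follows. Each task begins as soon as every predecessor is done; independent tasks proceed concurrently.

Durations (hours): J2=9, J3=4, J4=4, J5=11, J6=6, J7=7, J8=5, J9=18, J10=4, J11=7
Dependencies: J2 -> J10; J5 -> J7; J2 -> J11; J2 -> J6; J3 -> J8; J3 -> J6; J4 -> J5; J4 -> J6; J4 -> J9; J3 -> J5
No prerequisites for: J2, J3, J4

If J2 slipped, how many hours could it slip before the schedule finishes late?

Critical path: J3→J5→J7 = 4+11+7 = 22, so the finish is 22 hours.
Longest path through J2: 16 hours (earliest finish 9, latest finish 15).
So J2 can slip 15 − 9 = 6 hours.

6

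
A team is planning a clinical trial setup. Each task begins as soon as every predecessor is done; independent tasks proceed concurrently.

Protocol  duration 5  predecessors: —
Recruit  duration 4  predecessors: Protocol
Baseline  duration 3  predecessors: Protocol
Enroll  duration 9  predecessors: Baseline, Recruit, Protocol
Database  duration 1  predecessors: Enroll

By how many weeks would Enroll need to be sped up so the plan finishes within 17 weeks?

2

Current finish: 19 weeks; target: 17.
Enroll is on every critical path, so each week cut from Enroll cuts the finish by one (this holds down to a finish of 11).
Need 19 − 17 = 2 weeks off Enroll → Enroll becomes 7 weeks, finish becomes 17.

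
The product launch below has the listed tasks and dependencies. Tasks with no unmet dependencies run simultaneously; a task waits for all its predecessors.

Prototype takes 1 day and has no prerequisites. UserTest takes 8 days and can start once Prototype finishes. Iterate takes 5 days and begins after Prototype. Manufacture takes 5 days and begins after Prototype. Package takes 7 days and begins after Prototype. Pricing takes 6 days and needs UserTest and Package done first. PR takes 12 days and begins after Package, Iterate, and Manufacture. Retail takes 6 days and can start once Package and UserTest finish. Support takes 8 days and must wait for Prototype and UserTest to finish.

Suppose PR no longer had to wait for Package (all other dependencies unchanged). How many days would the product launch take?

Before: longest chain Prototype→Package→PR = 1+7+12 = 20, finish 20.
Without Package→PR, PR's earliest start moves from 8 to 6.
After: Prototype→Iterate→PR = 1+5+12 = 18 → 18 days.

18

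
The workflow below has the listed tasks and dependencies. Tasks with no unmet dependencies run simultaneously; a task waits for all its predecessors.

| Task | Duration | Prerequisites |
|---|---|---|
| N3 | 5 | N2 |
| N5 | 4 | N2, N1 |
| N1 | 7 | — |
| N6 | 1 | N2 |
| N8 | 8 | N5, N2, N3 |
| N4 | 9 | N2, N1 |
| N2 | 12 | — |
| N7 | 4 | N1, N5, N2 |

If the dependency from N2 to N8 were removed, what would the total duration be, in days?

Original critical path: N2→N3→N8 = 12+5+8 = 25 ⇒ 25 days.
Dropping N2→N8 doesn't change N8's earliest start (17); another predecessor still binds.
New critical path: N2→N3→N8 = 12+5+8 = 25 ⇒ 25 days.

25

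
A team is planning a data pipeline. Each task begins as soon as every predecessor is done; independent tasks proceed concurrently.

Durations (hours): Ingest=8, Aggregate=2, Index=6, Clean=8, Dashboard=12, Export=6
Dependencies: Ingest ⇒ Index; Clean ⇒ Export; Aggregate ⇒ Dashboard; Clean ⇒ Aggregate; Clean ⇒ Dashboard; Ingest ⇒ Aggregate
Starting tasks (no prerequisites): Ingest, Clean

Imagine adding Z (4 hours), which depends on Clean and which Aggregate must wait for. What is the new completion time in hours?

26

Originally the job takes 22 hours.
With Z inserted, Aggregate now waits for max(Clean, Ingest, Z).
New critical path: Clean→Z→Aggregate→Dashboard = 8+4+2+12 = 26 ⇒ 26 hours.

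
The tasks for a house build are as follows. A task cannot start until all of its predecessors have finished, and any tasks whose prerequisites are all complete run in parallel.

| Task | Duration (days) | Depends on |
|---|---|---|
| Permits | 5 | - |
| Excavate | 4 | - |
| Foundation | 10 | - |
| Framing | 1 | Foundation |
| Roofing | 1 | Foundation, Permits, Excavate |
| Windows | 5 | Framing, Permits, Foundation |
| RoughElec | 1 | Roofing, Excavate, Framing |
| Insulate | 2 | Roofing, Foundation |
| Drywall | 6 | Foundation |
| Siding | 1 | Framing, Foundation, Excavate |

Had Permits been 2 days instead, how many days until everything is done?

16

Critical path before the change: Foundation→Framing→Windows = 10+1+5 = 16 giving 16 days.
The longest path through Permits is only 10 days, so Permits has float 6.
The critical path is still Foundation→Framing→Windows; finish is now 16 days.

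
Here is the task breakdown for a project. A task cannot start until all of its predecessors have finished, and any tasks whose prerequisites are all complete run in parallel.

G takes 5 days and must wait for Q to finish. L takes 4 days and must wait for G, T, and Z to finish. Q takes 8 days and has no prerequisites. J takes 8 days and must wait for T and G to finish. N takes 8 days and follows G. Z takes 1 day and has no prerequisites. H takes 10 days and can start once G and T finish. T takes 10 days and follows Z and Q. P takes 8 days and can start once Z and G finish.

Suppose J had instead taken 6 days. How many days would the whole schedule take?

28

As given, the longest chain is Q→T→H = 8+10+10 = 28, so the finish is 28 days.
J has 2 days of float (longest path through it is 26).
That remains the longest chain; total 28 days.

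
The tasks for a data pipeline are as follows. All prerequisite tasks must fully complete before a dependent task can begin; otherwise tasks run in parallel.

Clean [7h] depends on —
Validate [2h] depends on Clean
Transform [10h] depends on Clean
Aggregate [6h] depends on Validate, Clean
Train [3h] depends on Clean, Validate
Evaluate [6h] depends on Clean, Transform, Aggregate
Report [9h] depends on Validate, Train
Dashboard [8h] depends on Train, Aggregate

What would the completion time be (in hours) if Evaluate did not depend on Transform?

23

Before: longest chain Clean→Validate→Aggregate→Dashboard = 7+2+6+8 = 23, finish 23.
Without Transform→Evaluate, Evaluate's earliest start moves from 17 to 15.
After: Clean→Validate→Aggregate→Dashboard = 7+2+6+8 = 23 → 23 hours.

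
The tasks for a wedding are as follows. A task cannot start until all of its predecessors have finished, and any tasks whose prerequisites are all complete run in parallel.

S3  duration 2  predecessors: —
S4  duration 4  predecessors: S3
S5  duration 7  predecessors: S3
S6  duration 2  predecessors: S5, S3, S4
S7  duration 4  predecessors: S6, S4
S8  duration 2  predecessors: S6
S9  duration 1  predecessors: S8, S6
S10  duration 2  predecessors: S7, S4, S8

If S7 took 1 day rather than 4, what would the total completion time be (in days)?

15

Actual critical path: S3→S5→S6→S7→S10 = 2+7+2+4+2 = 17 ⇒ 17 days.
Since S7 is critical, the -3 change carries straight to that chain (now 14 days).
Now S3→S5→S6→S8→S10 = 2+7+2+2+2 = 15 is longest, so the finish becomes 15 days.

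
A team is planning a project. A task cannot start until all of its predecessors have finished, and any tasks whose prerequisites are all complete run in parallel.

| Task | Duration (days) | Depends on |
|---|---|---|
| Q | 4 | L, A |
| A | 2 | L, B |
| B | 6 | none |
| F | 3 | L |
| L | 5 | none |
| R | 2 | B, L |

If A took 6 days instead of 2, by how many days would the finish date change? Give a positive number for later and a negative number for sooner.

Critical path before the change: B→A→Q = 6+2+4 = 12 giving 12 days.
Since A is critical, the +4 change carries straight to that chain (now 16 days).
That remains the longest chain; total 16 days.
Change in finish: 16 − 12 = +4 days.

4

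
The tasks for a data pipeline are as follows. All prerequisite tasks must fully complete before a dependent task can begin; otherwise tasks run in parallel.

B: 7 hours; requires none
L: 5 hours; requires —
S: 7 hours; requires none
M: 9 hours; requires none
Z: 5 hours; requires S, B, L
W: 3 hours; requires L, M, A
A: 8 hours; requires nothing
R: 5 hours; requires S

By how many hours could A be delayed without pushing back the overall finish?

The longest chain is B→Z = 7+5 = 12; overall finish 12 hours.
Longest path through A: 11 hours (earliest finish 8, latest finish 9).
So A can slip 9 − 8 = 1 hour.

1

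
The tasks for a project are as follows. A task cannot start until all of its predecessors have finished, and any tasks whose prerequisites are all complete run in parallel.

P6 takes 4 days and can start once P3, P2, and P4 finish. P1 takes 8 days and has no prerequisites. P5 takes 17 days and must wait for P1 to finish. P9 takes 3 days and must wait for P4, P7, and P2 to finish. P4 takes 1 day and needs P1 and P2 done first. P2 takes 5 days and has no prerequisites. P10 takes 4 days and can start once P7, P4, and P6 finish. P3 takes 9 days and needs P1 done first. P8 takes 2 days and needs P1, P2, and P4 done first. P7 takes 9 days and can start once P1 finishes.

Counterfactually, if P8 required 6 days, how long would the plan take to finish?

25

Actual critical path: P1→P3→P6→P10 = 8+9+4+4 = 25 ⇒ 25 days.
P8 is off the critical path — its longest chain is 11 days, giving 14 of slack.
The critical path is still P1→P3→P6→P10; finish is now 25 days.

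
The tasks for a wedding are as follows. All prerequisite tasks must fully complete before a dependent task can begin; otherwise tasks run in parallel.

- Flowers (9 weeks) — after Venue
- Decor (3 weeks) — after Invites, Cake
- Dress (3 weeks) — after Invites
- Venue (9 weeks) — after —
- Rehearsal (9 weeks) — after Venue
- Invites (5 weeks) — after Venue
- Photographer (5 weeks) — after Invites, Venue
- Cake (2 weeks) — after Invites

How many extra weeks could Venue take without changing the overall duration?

0

The longest chain is Venue→Invites→Cake→Decor = 9+5+2+3 = 19; overall finish 19 weeks.
Longest path through Venue: 19 weeks (earliest finish 9, latest finish 9).
Float = 19 − 19 = 0.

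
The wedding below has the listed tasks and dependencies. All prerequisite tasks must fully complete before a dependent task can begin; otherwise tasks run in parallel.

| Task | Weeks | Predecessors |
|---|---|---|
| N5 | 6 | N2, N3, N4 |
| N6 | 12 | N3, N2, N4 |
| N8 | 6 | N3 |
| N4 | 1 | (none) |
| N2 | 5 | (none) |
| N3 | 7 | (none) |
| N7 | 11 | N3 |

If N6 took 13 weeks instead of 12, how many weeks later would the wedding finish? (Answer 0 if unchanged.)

1

Critical path before the change: N3→N6 = 7+12 = 19 giving 19 weeks.
Since N6 is critical, the +1 change carries straight to that chain (now 20 weeks).
No other chain overtakes it, so the finish is 20 weeks.
Change in finish: 20 − 19 = +1 weeks.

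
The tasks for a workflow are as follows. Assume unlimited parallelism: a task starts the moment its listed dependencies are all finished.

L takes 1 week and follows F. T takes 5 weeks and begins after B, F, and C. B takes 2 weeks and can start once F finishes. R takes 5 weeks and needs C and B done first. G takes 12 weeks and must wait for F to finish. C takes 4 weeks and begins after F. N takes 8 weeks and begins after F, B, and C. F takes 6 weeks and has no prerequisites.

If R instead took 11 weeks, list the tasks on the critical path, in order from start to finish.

F, C, R

Actual critical path: F→C→N = 6+4+8 = 18 ⇒ 18 weeks.
R is off the critical path — its longest chain is 15 weeks, giving 3 of slack.
New critical path: F→C→R = 6+4+11 = 21 ⇒ 21 weeks.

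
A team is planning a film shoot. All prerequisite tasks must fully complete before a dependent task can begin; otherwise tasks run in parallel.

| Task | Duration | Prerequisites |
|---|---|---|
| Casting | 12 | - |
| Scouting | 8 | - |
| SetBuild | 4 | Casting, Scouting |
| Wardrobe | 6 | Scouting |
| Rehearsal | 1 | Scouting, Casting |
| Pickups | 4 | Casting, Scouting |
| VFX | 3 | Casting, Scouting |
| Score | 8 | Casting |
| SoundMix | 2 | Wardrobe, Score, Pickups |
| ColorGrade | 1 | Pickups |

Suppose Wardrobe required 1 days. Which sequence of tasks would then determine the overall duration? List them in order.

Critical path before the change: Casting→Score→SoundMix = 12+8+2 = 22 giving 22 days.
Wardrobe has 6 days of float (longest path through it is 16).
That remains the longest chain; total 22 days.

Casting, Score, SoundMix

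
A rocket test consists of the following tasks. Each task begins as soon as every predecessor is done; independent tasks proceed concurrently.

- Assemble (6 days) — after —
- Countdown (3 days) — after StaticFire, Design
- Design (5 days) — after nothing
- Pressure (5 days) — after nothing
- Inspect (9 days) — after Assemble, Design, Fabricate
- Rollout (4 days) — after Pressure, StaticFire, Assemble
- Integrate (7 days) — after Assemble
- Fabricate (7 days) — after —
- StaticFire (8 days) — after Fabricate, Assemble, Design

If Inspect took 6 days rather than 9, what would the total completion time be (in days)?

As given, the longest chain is Fabricate→StaticFire→Rollout = 7+8+4 = 19, so the finish is 19 days.
Inspect is off the critical path — its longest chain is 16 days, giving 3 of slack.
No other chain overtakes it, so the finish is 19 days.

19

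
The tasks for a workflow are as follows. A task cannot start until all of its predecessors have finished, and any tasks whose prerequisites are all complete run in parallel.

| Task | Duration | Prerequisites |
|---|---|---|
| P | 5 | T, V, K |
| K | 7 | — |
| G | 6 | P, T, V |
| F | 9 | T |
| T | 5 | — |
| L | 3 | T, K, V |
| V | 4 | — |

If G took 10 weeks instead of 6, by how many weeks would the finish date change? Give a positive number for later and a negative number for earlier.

4

As given, the longest chain is K→P→G = 7+5+6 = 18, so the finish is 18 weeks.
Since G is critical, the +4 change carries straight to that chain (now 22 weeks).
No other chain overtakes it, so the finish is 22 weeks.
Change in finish: 22 − 18 = +4 weeks.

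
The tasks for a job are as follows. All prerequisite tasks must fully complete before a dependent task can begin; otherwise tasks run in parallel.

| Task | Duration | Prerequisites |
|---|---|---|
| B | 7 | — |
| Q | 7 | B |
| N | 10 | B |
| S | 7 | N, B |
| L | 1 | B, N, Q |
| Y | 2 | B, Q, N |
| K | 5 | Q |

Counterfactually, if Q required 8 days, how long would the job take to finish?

24

The binding path is B→N→S = 7+10+7 = 24; finish at 24 days.
Q has 5 days of float (longest path through it is 19).
The critical path is still B→N→S; finish is now 24 days.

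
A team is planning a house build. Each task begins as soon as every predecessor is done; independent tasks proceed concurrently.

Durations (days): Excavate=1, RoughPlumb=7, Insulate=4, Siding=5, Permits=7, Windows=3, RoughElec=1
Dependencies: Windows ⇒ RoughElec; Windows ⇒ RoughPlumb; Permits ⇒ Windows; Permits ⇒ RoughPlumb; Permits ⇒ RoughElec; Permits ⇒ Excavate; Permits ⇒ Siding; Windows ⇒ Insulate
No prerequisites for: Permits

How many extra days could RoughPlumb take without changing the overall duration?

0

The longest chain is Permits→Windows→RoughPlumb = 7+3+7 = 17; overall finish 17 days.
The longest chain containing RoughPlumb totals 17 days.
So RoughPlumb can slip 17 − 17 = 0 days.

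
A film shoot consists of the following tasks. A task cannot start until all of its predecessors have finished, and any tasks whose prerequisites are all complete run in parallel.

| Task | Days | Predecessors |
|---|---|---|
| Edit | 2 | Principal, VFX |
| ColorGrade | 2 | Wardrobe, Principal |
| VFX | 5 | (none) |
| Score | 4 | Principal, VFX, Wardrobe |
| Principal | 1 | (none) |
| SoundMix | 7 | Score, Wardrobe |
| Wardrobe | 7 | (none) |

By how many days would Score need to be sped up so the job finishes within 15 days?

3

Current finish: 18 days; target: 15.
Score is on every critical path, so each day cut from Score cuts the finish by one (this holds down to a finish of 15).
Need 18 − 15 = 3 days off Score → Score becomes 1 day, finish becomes 15.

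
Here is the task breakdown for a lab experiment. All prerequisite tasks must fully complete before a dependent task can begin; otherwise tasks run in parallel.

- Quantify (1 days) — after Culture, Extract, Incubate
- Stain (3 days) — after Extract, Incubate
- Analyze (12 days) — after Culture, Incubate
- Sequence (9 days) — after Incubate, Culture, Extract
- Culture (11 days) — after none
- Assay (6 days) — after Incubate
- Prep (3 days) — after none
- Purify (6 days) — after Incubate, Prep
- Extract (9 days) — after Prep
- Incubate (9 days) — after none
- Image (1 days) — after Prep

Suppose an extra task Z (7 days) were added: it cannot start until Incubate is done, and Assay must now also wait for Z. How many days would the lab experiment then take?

23

Originally the lab experiment takes 23 days.
With Z inserted, Assay now waits for max(Incubate, Z).
New critical path: Culture→Analyze = 11+12 = 23 ⇒ 23 days.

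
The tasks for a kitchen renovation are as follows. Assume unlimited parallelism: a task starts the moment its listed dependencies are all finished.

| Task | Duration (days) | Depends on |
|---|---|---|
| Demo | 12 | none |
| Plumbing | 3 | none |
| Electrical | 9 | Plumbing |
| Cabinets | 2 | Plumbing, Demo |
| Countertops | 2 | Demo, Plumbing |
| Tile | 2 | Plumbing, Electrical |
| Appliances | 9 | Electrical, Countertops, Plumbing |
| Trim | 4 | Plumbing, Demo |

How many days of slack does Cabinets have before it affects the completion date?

9

Critical path: Demo→Countertops→Appliances = 12+2+9 = 23, so the finish is 23 days.
The longest chain containing Cabinets totals 14 days.
So Cabinets can slip 23 − 14 = 9 days.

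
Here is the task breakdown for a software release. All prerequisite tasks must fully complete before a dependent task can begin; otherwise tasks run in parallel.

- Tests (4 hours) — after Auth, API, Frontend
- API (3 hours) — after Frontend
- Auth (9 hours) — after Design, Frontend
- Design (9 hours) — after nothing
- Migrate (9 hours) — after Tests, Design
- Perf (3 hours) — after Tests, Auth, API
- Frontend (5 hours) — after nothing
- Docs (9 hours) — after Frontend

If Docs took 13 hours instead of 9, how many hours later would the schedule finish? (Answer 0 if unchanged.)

Baseline: Design→Auth→Tests→Migrate = 9+9+4+9 = 31 → 31 hours.
Docs has 17 hours of float (longest path through it is 14).
That remains the longest chain; total 31 hours.
Change in finish: 31 − 31 = +0 hours.

0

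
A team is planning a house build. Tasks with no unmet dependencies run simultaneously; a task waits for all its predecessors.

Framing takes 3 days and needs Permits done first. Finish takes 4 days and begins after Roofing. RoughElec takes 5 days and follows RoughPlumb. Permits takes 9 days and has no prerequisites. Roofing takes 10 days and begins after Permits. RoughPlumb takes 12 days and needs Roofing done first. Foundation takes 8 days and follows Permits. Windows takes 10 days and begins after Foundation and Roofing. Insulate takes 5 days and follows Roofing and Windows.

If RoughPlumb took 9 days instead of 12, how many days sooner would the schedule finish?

2

The binding path is Permits→Roofing→RoughPlumb→RoughElec = 9+10+12+5 = 36; finish at 36 days.
Since RoughPlumb is critical, the -3 change carries straight to that chain (now 33 days).
New critical path: Permits→Roofing→Windows→Insulate = 9+10+10+5 = 34 ⇒ 34 days.
Change in finish: 34 − 36 = -2 days.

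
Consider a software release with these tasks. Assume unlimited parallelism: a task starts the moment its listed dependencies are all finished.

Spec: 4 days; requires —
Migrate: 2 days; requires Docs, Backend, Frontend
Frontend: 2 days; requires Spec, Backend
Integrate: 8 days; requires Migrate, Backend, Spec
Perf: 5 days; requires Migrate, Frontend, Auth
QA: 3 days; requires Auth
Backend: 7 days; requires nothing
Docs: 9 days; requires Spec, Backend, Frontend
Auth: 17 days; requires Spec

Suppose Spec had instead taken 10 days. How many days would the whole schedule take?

The binding path is Backend→Frontend→Docs→Migrate→Integrate = 7+2+9+2+8 = 28; finish at 28 days.
The longest path through Spec is only 26 days, so Spec has float 2.
New critical path: Spec→Auth→Perf = 10+17+5 = 32 ⇒ 32 days.

32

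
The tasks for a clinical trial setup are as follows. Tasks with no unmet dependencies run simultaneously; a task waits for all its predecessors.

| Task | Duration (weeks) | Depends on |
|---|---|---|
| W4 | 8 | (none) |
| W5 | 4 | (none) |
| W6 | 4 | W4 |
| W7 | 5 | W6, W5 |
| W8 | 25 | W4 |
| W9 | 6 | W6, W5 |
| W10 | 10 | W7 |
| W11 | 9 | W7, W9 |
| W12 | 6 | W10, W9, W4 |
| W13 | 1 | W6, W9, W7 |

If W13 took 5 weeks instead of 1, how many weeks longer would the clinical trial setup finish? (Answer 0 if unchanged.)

As given, the longest chain is W4→W6→W7→W10→W12 = 8+4+5+10+6 = 33, so the finish is 33 weeks.
W13 is off the critical path — its longest chain is 19 weeks, giving 14 of slack.
No other chain overtakes it, so the finish is 33 weeks.
Change in finish: 33 − 33 = +0 weeks.

0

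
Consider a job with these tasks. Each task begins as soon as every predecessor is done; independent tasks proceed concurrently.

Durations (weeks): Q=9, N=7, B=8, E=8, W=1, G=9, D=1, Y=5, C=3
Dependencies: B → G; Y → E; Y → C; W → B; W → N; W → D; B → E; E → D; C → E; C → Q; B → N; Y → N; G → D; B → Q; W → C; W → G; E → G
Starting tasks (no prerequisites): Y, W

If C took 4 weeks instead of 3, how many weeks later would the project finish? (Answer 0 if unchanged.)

Baseline: W→B→E→G→D = 1+8+8+9+1 = 27 → 27 weeks.
The longest path through C is only 26 weeks, so C has float 1.
Now Y→C→E→G→D = 5+4+8+9+1 = 27 is longest, so the finish becomes 27 weeks.
Change in finish: 27 − 27 = +0 weeks.

0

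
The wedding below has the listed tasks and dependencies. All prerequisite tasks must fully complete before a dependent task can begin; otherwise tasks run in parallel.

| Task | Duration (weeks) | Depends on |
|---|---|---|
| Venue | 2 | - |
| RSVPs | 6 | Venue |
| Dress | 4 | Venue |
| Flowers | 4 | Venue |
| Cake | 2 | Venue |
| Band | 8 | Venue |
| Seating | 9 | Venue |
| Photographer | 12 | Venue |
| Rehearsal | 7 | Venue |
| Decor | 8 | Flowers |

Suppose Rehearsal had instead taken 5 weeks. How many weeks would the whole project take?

14

As given, the longest chain is Venue→Flowers→Decor = 2+4+8 = 14, so the finish is 14 weeks.
Rehearsal has 5 weeks of float (longest path through it is 9).
The critical path is still Venue→Flowers→Decor; finish is now 14 weeks.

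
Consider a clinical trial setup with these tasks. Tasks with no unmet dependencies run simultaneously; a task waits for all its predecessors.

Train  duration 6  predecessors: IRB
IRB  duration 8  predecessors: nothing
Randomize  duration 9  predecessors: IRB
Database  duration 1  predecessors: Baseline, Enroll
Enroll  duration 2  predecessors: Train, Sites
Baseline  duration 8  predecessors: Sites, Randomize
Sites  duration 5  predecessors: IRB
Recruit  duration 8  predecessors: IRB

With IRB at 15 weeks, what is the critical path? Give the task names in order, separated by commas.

Baseline: IRB→Randomize→Baseline→Database = 8+9+8+1 = 26 → 26 weeks.
IRB lies on that path, so at 15 weeks the path becomes 33 weeks.
That remains the longest chain; total 33 weeks.

IRB, Randomize, Baseline, Database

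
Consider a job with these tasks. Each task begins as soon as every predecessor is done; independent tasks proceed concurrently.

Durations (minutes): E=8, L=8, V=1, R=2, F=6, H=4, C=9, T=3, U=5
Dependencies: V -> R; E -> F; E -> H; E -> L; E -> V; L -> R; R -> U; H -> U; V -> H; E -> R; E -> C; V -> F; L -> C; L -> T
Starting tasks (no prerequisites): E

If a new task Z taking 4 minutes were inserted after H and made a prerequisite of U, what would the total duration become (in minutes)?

25

Originally the plan takes 25 minutes.
With Z inserted, U now waits for max(R, H, Z).
New critical path: E→L→C = 8+8+9 = 25 ⇒ 25 minutes.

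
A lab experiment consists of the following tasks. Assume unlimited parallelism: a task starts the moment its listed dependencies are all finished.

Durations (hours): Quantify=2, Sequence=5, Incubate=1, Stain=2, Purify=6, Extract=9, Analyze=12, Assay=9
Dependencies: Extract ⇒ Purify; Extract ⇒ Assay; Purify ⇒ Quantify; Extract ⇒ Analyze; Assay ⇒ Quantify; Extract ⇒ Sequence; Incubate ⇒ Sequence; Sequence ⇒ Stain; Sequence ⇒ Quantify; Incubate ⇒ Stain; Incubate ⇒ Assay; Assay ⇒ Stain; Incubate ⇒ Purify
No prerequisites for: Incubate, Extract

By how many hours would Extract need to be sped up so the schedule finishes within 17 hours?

4

Current finish: 21 hours; target: 17.
Extract is on every critical path, so each hour cut from Extract cuts the finish by one (this holds down to a finish of 13).
Need 21 − 17 = 4 hours off Extract → Extract becomes 5 hours, finish becomes 17.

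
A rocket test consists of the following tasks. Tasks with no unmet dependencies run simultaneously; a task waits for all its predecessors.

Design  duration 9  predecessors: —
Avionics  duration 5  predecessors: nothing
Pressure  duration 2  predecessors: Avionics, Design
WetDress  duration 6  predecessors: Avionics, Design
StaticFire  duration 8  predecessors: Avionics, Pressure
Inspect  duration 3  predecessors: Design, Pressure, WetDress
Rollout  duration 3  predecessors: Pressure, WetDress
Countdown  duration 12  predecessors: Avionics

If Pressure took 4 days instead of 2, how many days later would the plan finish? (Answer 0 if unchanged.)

Baseline: Design→Pressure→StaticFire = 9+2+8 = 19 → 19 days.
Since Pressure is critical, the +2 change carries straight to that chain (now 21 days).
The critical path is still Design→Pressure→StaticFire; finish is now 21 days.
Change in finish: 21 − 19 = +2 days.

2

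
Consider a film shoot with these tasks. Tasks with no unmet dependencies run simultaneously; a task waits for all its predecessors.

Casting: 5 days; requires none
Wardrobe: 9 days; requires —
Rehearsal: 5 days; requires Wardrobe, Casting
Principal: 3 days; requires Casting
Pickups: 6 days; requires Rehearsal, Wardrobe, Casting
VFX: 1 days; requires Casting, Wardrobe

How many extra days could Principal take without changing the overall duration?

Critical path: Wardrobe→Rehearsal→Pickups = 9+5+6 = 20, so the finish is 20 days.
Longest path through Principal: 8 days (earliest finish 8, latest finish 20).
Float = 20 − 8 = 12.

12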